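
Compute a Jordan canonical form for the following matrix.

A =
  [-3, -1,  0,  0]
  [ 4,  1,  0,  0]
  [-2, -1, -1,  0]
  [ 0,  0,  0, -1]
J_2(-1) ⊕ J_1(-1) ⊕ J_1(-1)

The characteristic polynomial is
  det(x·I − A) = x^4 + 4*x^3 + 6*x^2 + 4*x + 1 = (x + 1)^4

Eigenvalues and multiplicities (the geometric multiplicity of λ is n − rank(A − λI), which equals the number of Jordan blocks for λ):
  λ = -1: algebraic multiplicity = 4, geometric multiplicity = 3

Determining the block sizes for each eigenvalue:
  λ = -1: 3 blocks summing to 4 forces exactly one block of size 2 and the rest size 1 → block sizes [2, 1, 1]

Assembling the blocks gives a Jordan form
J =
  [-1,  1,  0,  0]
  [ 0, -1,  0,  0]
  [ 0,  0, -1,  0]
  [ 0,  0,  0, -1]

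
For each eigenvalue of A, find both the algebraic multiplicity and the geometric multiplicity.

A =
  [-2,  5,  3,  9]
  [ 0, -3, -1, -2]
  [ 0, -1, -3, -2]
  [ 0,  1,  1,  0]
λ = -2: alg = 4, geom = 2

Step 1 — factor the characteristic polynomial to read off the algebraic multiplicities:
  χ_A(x) = (x + 2)^4

Step 2 — compute geometric multiplicities via the rank-nullity identity g(λ) = n − rank(A − λI):
  rank(A − (-2)·I) = 2, so dim ker(A − (-2)·I) = n − 2 = 2

Summary:
  λ = -2: algebraic multiplicity = 4, geometric multiplicity = 2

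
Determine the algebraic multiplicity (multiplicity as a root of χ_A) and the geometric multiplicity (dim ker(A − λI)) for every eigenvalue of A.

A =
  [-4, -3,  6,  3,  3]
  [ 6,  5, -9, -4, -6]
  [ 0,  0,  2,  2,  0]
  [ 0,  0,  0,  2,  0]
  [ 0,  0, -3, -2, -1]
λ = -1: alg = 2, geom = 2; λ = 2: alg = 3, geom = 2

Step 1 — factor the characteristic polynomial to read off the algebraic multiplicities:
  χ_A(x) = (x - 2)^3*(x + 1)^2

Step 2 — compute geometric multiplicities via the rank-nullity identity g(λ) = n − rank(A − λI):
  rank(A − (-1)·I) = 3, so dim ker(A − (-1)·I) = n − 3 = 2
  rank(A − (2)·I) = 3, so dim ker(A − (2)·I) = n − 3 = 2

Summary:
  λ = -1: algebraic multiplicity = 2, geometric multiplicity = 2
  λ = 2: algebraic multiplicity = 3, geometric multiplicity = 2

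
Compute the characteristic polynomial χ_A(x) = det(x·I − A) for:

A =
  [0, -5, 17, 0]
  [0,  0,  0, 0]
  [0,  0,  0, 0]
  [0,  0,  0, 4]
x^4 - 4*x^3

Expanding det(x·I − A) (e.g. by cofactor expansion or by noting that A is similar to its Jordan form J, which has the same characteristic polynomial as A) gives
  χ_A(x) = x^4 - 4*x^3
which factors as x^3*(x - 4). The eigenvalues (with algebraic multiplicities) are λ = 0 with multiplicity 3, λ = 4 with multiplicity 1.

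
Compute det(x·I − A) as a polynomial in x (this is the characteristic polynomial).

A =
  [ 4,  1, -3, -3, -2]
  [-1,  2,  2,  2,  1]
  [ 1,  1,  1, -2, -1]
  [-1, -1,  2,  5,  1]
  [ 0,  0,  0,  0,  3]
x^5 - 15*x^4 + 90*x^3 - 270*x^2 + 405*x - 243

Expanding det(x·I − A) (e.g. by cofactor expansion or by noting that A is similar to its Jordan form J, which has the same characteristic polynomial as A) gives
  χ_A(x) = x^5 - 15*x^4 + 90*x^3 - 270*x^2 + 405*x - 243
which factors as (x - 3)^5. The eigenvalues (with algebraic multiplicities) are λ = 3 with multiplicity 5.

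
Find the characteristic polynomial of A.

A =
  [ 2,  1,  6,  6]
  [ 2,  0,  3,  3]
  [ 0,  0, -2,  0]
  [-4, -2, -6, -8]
x^4 + 8*x^3 + 24*x^2 + 32*x + 16

Expanding det(x·I − A) (e.g. by cofactor expansion or by noting that A is similar to its Jordan form J, which has the same characteristic polynomial as A) gives
  χ_A(x) = x^4 + 8*x^3 + 24*x^2 + 32*x + 16
which factors as (x + 2)^4. The eigenvalues (with algebraic multiplicities) are λ = -2 with multiplicity 4.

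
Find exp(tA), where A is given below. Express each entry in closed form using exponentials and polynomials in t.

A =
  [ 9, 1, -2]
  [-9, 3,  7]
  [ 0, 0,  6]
e^{tA} =
  [3*t*exp(6*t) + exp(6*t), t*exp(6*t), t^2*exp(6*t)/2 - 2*t*exp(6*t)]
  [-9*t*exp(6*t), -3*t*exp(6*t) + exp(6*t), -3*t^2*exp(6*t)/2 + 7*t*exp(6*t)]
  [0, 0, exp(6*t)]

Strategy: write A = P · J · P⁻¹ where J is a Jordan canonical form, so e^{tA} = P · e^{tJ} · P⁻¹, and e^{tJ} can be computed block-by-block.

A has Jordan form
J =
  [6, 1, 0]
  [0, 6, 1]
  [0, 0, 6]
(up to reordering of blocks).

Per-block formulas:
  For a 3×3 Jordan block J_3(6): exp(t · J_3(6)) = e^(6t)·(I + t·N + (t^2/2)·N^2), where N is the 3×3 nilpotent shift.

After assembling e^{tJ} and conjugating by P, we get:

e^{tA} =
  [3*t*exp(6*t) + exp(6*t), t*exp(6*t), t^2*exp(6*t)/2 - 2*t*exp(6*t)]
  [-9*t*exp(6*t), -3*t*exp(6*t) + exp(6*t), -3*t^2*exp(6*t)/2 + 7*t*exp(6*t)]
  [0, 0, exp(6*t)]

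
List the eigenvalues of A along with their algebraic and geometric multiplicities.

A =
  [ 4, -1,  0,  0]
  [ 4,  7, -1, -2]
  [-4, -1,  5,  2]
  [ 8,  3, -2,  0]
λ = 4: alg = 4, geom = 2

Step 1 — factor the characteristic polynomial to read off the algebraic multiplicities:
  χ_A(x) = (x - 4)^4

Step 2 — compute geometric multiplicities via the rank-nullity identity g(λ) = n − rank(A − λI):
  rank(A − (4)·I) = 2, so dim ker(A − (4)·I) = n − 2 = 2

Summary:
  λ = 4: algebraic multiplicity = 4, geometric multiplicity = 2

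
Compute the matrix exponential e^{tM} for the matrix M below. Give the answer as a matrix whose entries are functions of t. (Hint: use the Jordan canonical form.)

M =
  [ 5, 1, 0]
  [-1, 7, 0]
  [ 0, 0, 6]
e^{tM} =
  [-t*exp(6*t) + exp(6*t), t*exp(6*t), 0]
  [-t*exp(6*t), t*exp(6*t) + exp(6*t), 0]
  [0, 0, exp(6*t)]

Strategy: write M = P · J · P⁻¹ where J is a Jordan canonical form, so e^{tM} = P · e^{tJ} · P⁻¹, and e^{tJ} can be computed block-by-block.

M has Jordan form
J =
  [6, 1, 0]
  [0, 6, 0]
  [0, 0, 6]
(up to reordering of blocks).

Per-block formulas:
  For a 1×1 block at λ = 6: exp(t · [6]) = [e^(6t)].
  For a 2×2 Jordan block J_2(6): exp(t · J_2(6)) = e^(6t)·(I + t·N), where N is the 2×2 nilpotent shift.

After assembling e^{tJ} and conjugating by P, we get:

e^{tM} =
  [-t*exp(6*t) + exp(6*t), t*exp(6*t), 0]
  [-t*exp(6*t), t*exp(6*t) + exp(6*t), 0]
  [0, 0, exp(6*t)]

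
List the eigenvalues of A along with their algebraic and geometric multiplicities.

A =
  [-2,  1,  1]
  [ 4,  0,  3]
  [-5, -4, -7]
λ = -3: alg = 3, geom = 1

Step 1 — factor the characteristic polynomial to read off the algebraic multiplicities:
  χ_A(x) = (x + 3)^3

Step 2 — compute geometric multiplicities via the rank-nullity identity g(λ) = n − rank(A − λI):
  rank(A − (-3)·I) = 2, so dim ker(A − (-3)·I) = n − 2 = 1

Summary:
  λ = -3: algebraic multiplicity = 3, geometric multiplicity = 1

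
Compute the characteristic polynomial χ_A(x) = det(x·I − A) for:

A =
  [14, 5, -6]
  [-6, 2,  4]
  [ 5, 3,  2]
x^3 - 18*x^2 + 108*x - 216

Expanding det(x·I − A) (e.g. by cofactor expansion or by noting that A is similar to its Jordan form J, which has the same characteristic polynomial as A) gives
  χ_A(x) = x^3 - 18*x^2 + 108*x - 216
which factors as (x - 6)^3. The eigenvalues (with algebraic multiplicities) are λ = 6 with multiplicity 3.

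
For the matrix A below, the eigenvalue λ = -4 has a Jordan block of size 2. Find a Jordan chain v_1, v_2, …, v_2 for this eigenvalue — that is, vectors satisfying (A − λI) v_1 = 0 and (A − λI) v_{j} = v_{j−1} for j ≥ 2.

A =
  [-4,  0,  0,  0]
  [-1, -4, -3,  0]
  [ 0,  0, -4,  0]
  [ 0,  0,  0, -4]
A Jordan chain for λ = -4 of length 2:
v_1 = (0, -1, 0, 0)ᵀ
v_2 = (1, 0, 0, 0)ᵀ

Let N = A − (-4)·I. We want v_2 with N^2 v_2 = 0 but N^1 v_2 ≠ 0; then v_{j-1} := N · v_j for j = 2, …, 2.

Pick v_2 = (1, 0, 0, 0)ᵀ.
Then v_1 = N · v_2 = (0, -1, 0, 0)ᵀ.

Sanity check: (A − (-4)·I) v_1 = (0, 0, 0, 0)ᵀ = 0. ✓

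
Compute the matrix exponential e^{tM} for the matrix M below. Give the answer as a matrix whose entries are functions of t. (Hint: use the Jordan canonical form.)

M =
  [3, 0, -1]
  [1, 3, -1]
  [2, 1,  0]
e^{tM} =
  [-t^2*exp(2*t)/2 + t*exp(2*t) + exp(2*t), -t^2*exp(2*t)/2, t^2*exp(2*t)/2 - t*exp(2*t)]
  [t*exp(2*t), t*exp(2*t) + exp(2*t), -t*exp(2*t)]
  [-t^2*exp(2*t)/2 + 2*t*exp(2*t), -t^2*exp(2*t)/2 + t*exp(2*t), t^2*exp(2*t)/2 - 2*t*exp(2*t) + exp(2*t)]

Strategy: write M = P · J · P⁻¹ where J is a Jordan canonical form, so e^{tM} = P · e^{tJ} · P⁻¹, and e^{tJ} can be computed block-by-block.

M has Jordan form
J =
  [2, 1, 0]
  [0, 2, 1]
  [0, 0, 2]
(up to reordering of blocks).

Per-block formulas:
  For a 3×3 Jordan block J_3(2): exp(t · J_3(2)) = e^(2t)·(I + t·N + (t^2/2)·N^2), where N is the 3×3 nilpotent shift.

After assembling e^{tJ} and conjugating by P, we get:

e^{tM} =
  [-t^2*exp(2*t)/2 + t*exp(2*t) + exp(2*t), -t^2*exp(2*t)/2, t^2*exp(2*t)/2 - t*exp(2*t)]
  [t*exp(2*t), t*exp(2*t) + exp(2*t), -t*exp(2*t)]
  [-t^2*exp(2*t)/2 + 2*t*exp(2*t), -t^2*exp(2*t)/2 + t*exp(2*t), t^2*exp(2*t)/2 - 2*t*exp(2*t) + exp(2*t)]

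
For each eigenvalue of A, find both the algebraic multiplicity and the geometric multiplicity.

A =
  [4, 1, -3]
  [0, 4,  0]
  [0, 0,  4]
λ = 4: alg = 3, geom = 2

Step 1 — factor the characteristic polynomial to read off the algebraic multiplicities:
  χ_A(x) = (x - 4)^3

Step 2 — compute geometric multiplicities via the rank-nullity identity g(λ) = n − rank(A − λI):
  rank(A − (4)·I) = 1, so dim ker(A − (4)·I) = n − 1 = 2

Summary:
  λ = 4: algebraic multiplicity = 3, geometric multiplicity = 2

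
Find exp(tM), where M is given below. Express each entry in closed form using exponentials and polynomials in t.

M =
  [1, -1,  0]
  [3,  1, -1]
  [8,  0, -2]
e^{tM} =
  [-t^2 + t + 1, -t^2 - t, t^2/2]
  [-t^2 + 3*t, -t^2 + t + 1, t^2/2 - t]
  [-4*t^2 + 8*t, -4*t^2, 2*t^2 - 2*t + 1]

Strategy: write M = P · J · P⁻¹ where J is a Jordan canonical form, so e^{tM} = P · e^{tJ} · P⁻¹, and e^{tJ} can be computed block-by-block.

M has Jordan form
J =
  [0, 1, 0]
  [0, 0, 1]
  [0, 0, 0]
(up to reordering of blocks).

Per-block formulas:
  For a 3×3 Jordan block J_3(0): exp(t · J_3(0)) = e^(0t)·(I + t·N + (t^2/2)·N^2), where N is the 3×3 nilpotent shift.

After assembling e^{tJ} and conjugating by P, we get:

e^{tM} =
  [-t^2 + t + 1, -t^2 - t, t^2/2]
  [-t^2 + 3*t, -t^2 + t + 1, t^2/2 - t]
  [-4*t^2 + 8*t, -4*t^2, 2*t^2 - 2*t + 1]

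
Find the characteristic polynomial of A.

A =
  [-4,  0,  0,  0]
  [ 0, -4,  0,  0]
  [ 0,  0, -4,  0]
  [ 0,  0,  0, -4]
x^4 + 16*x^3 + 96*x^2 + 256*x + 256

Expanding det(x·I − A) (e.g. by cofactor expansion or by noting that A is similar to its Jordan form J, which has the same characteristic polynomial as A) gives
  χ_A(x) = x^4 + 16*x^3 + 96*x^2 + 256*x + 256
which factors as (x + 4)^4. The eigenvalues (with algebraic multiplicities) are λ = -4 with multiplicity 4.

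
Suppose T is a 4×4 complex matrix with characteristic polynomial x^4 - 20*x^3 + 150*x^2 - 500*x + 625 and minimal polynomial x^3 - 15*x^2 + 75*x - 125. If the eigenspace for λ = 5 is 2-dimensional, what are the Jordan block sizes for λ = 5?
Block sizes for λ = 5: [3, 1]

Step 1 — from the characteristic polynomial, algebraic multiplicity of λ = 5 is 4. From dim ker(T − (5)·I) = 2, there are exactly 2 Jordan blocks for λ = 5.
Step 2 — from the minimal polynomial, the factor (x − 5)^3 tells us the largest block for λ = 5 has size 3.
Step 3 — with total size 4, 2 blocks, and largest block 3, the block sizes (in nonincreasing order) are [3, 1].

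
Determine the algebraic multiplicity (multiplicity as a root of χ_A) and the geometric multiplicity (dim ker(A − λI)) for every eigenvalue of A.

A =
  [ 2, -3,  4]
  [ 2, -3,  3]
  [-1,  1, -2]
λ = -1: alg = 3, geom = 1

Step 1 — factor the characteristic polynomial to read off the algebraic multiplicities:
  χ_A(x) = (x + 1)^3

Step 2 — compute geometric multiplicities via the rank-nullity identity g(λ) = n − rank(A − λI):
  rank(A − (-1)·I) = 2, so dim ker(A − (-1)·I) = n − 2 = 1

Summary:
  λ = -1: algebraic multiplicity = 3, geometric multiplicity = 1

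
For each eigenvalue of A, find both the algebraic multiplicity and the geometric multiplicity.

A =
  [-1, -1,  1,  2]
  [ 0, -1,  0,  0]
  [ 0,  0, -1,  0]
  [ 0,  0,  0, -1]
λ = -1: alg = 4, geom = 3

Step 1 — factor the characteristic polynomial to read off the algebraic multiplicities:
  χ_A(x) = (x + 1)^4

Step 2 — compute geometric multiplicities via the rank-nullity identity g(λ) = n − rank(A − λI):
  rank(A − (-1)·I) = 1, so dim ker(A − (-1)·I) = n − 1 = 3

Summary:
  λ = -1: algebraic multiplicity = 4, geometric multiplicity = 3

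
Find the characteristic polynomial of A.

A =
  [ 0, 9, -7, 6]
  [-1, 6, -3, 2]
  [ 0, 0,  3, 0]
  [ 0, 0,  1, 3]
x^4 - 12*x^3 + 54*x^2 - 108*x + 81

Expanding det(x·I − A) (e.g. by cofactor expansion or by noting that A is similar to its Jordan form J, which has the same characteristic polynomial as A) gives
  χ_A(x) = x^4 - 12*x^3 + 54*x^2 - 108*x + 81
which factors as (x - 3)^4. The eigenvalues (with algebraic multiplicities) are λ = 3 with multiplicity 4.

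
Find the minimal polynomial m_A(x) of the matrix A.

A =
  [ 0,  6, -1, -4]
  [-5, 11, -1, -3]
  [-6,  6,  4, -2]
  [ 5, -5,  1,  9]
x^3 - 18*x^2 + 108*x - 216

The characteristic polynomial is χ_A(x) = (x - 6)^4, so the eigenvalues are known. The minimal polynomial is
  m_A(x) = Π_λ (x − λ)^{k_λ}
where k_λ is the size of the *largest* Jordan block for λ (equivalently, the smallest k with (A − λI)^k v = 0 for every generalised eigenvector v of λ).

  λ = 6: largest Jordan block has size 3, contributing (x − 6)^3

So m_A(x) = (x - 6)^3 = x^3 - 18*x^2 + 108*x - 216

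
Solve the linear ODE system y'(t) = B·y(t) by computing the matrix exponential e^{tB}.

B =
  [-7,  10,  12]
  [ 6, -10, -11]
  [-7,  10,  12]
e^{tB} =
  [-2*t + exp(-5*t), 2 - 2*exp(-5*t), 2*t + 2 - 2*exp(-5*t)]
  [t + 1 - exp(-5*t), -1 + 2*exp(-5*t), -t - 2 + 2*exp(-5*t)]
  [-2*t - 1 + exp(-5*t), 2 - 2*exp(-5*t), 2*t + 3 - 2*exp(-5*t)]

Strategy: write B = P · J · P⁻¹ where J is a Jordan canonical form, so e^{tB} = P · e^{tJ} · P⁻¹, and e^{tJ} can be computed block-by-block.

B has Jordan form
J =
  [-5, 0, 0]
  [ 0, 0, 1]
  [ 0, 0, 0]
(up to reordering of blocks).

Per-block formulas:
  For a 2×2 Jordan block J_2(0): exp(t · J_2(0)) = e^(0t)·(I + t·N), where N is the 2×2 nilpotent shift.
  For a 1×1 block at λ = -5: exp(t · [-5]) = [e^(-5t)].

After assembling e^{tJ} and conjugating by P, we get:

e^{tB} =
  [-2*t + exp(-5*t), 2 - 2*exp(-5*t), 2*t + 2 - 2*exp(-5*t)]
  [t + 1 - exp(-5*t), -1 + 2*exp(-5*t), -t - 2 + 2*exp(-5*t)]
  [-2*t - 1 + exp(-5*t), 2 - 2*exp(-5*t), 2*t + 3 - 2*exp(-5*t)]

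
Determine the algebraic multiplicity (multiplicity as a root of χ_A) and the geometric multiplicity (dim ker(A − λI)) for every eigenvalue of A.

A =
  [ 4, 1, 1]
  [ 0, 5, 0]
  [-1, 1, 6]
λ = 5: alg = 3, geom = 2

Step 1 — factor the characteristic polynomial to read off the algebraic multiplicities:
  χ_A(x) = (x - 5)^3

Step 2 — compute geometric multiplicities via the rank-nullity identity g(λ) = n − rank(A − λI):
  rank(A − (5)·I) = 1, so dim ker(A − (5)·I) = n − 1 = 2

Summary:
  λ = 5: algebraic multiplicity = 3, geometric multiplicity = 2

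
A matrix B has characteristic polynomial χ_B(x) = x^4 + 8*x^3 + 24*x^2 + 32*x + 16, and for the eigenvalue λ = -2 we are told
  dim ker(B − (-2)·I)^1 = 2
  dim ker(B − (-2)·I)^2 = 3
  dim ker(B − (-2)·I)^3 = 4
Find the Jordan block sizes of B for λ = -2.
Block sizes for λ = -2: [3, 1]

From the dimensions of kernels of powers, the number of Jordan blocks of size at least j is d_j − d_{j−1} where d_j = dim ker(N^j) (with d_0 = 0). Computing the differences gives [2, 1, 1].
The number of blocks of size exactly k is (#blocks of size ≥ k) − (#blocks of size ≥ k + 1), so the partition is: 1 block(s) of size 1, 1 block(s) of size 3.
In nonincreasing order the block sizes are [3, 1].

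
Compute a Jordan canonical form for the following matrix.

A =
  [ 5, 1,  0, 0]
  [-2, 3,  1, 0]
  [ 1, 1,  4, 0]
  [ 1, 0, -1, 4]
J_3(4) ⊕ J_1(4)

The characteristic polynomial is
  det(x·I − A) = x^4 - 16*x^3 + 96*x^2 - 256*x + 256 = (x - 4)^4

Eigenvalues and multiplicities (the geometric multiplicity of λ is n − rank(A − λI), which equals the number of Jordan blocks for λ):
  λ = 4: algebraic multiplicity = 4, geometric multiplicity = 2

Determining the block sizes for each eigenvalue:
  λ = 4: with am = 4 and gm = 2, the partition is not yet determined (e.g. several partitions of 4 into 2 parts exist). Let N = A − (4)·I. Computing rank(N^1) = 2, rank(N^2) = 1, rank(N^3) = 0; the number of blocks of size ≥ j is rank(N^{j−1}) − rank(N^j), giving [2, 1, 1]. So we have 1 block(s) of size 3, 1 block(s) of size 1 → block sizes [3, 1]

Assembling the blocks gives a Jordan form
J =
  [4, 1, 0, 0]
  [0, 4, 1, 0]
  [0, 0, 4, 0]
  [0, 0, 0, 4]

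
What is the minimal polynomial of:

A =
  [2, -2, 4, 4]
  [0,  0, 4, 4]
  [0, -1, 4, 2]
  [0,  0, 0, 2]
x^2 - 4*x + 4

The characteristic polynomial is χ_A(x) = (x - 2)^4, so the eigenvalues are known. The minimal polynomial is
  m_A(x) = Π_λ (x − λ)^{k_λ}
where k_λ is the size of the *largest* Jordan block for λ (equivalently, the smallest k with (A − λI)^k v = 0 for every generalised eigenvector v of λ).

  λ = 2: largest Jordan block has size 2, contributing (x − 2)^2

So m_A(x) = (x - 2)^2 = x^2 - 4*x + 4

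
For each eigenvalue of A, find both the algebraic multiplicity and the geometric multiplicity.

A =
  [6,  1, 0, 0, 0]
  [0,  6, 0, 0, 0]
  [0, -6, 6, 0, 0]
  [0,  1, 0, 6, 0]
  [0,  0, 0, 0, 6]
λ = 6: alg = 5, geom = 4

Step 1 — factor the characteristic polynomial to read off the algebraic multiplicities:
  χ_A(x) = (x - 6)^5

Step 2 — compute geometric multiplicities via the rank-nullity identity g(λ) = n − rank(A − λI):
  rank(A − (6)·I) = 1, so dim ker(A − (6)·I) = n − 1 = 4

Summary:
  λ = 6: algebraic multiplicity = 5, geometric multiplicity = 4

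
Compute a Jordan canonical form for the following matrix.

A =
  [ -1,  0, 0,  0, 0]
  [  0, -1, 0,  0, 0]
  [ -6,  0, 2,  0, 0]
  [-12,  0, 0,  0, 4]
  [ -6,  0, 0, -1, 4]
J_1(-1) ⊕ J_1(-1) ⊕ J_2(2) ⊕ J_1(2)

The characteristic polynomial is
  det(x·I − A) = x^5 - 4*x^4 + x^3 + 10*x^2 - 4*x - 8 = (x - 2)^3*(x + 1)^2

Eigenvalues and multiplicities (the geometric multiplicity of λ is n − rank(A − λI), which equals the number of Jordan blocks for λ):
  λ = -1: algebraic multiplicity = 2, geometric multiplicity = 2
  λ = 2: algebraic multiplicity = 3, geometric multiplicity = 2

Determining the block sizes for each eigenvalue:
  λ = -1: gm = am = 2, so every block has size 1 → block sizes [1, 1]
  λ = 2: 2 blocks summing to 3 forces exactly one block of size 2 and the rest size 1 → block sizes [2, 1]

Assembling the blocks gives a Jordan form
J =
  [-1,  0, 0, 0, 0]
  [ 0, -1, 0, 0, 0]
  [ 0,  0, 2, 1, 0]
  [ 0,  0, 0, 2, 0]
  [ 0,  0, 0, 0, 2]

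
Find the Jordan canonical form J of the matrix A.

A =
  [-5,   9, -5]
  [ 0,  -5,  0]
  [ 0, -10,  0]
J_2(-5) ⊕ J_1(0)

The characteristic polynomial is
  det(x·I − A) = x^3 + 10*x^2 + 25*x = x*(x + 5)^2

Eigenvalues and multiplicities (the geometric multiplicity of λ is n − rank(A − λI), which equals the number of Jordan blocks for λ):
  λ = -5: algebraic multiplicity = 2, geometric multiplicity = 1
  λ = 0: algebraic multiplicity = 1, geometric multiplicity = 1

Determining the block sizes for each eigenvalue:
  λ = -5: one block (gm = 1), so the single block has size am = 2 → block sizes [2]
  λ = 0: one block (gm = 1), so the single block has size am = 1 → block sizes [1]

Assembling the blocks gives a Jordan form
J =
  [-5,  1, 0]
  [ 0, -5, 0]
  [ 0,  0, 0]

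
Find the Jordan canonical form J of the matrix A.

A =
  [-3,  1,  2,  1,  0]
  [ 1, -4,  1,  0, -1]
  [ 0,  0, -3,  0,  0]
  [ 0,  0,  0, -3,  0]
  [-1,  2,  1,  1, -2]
J_3(-3) ⊕ J_1(-3) ⊕ J_1(-3)

The characteristic polynomial is
  det(x·I − A) = x^5 + 15*x^4 + 90*x^3 + 270*x^2 + 405*x + 243 = (x + 3)^5

Eigenvalues and multiplicities (the geometric multiplicity of λ is n − rank(A − λI), which equals the number of Jordan blocks for λ):
  λ = -3: algebraic multiplicity = 5, geometric multiplicity = 3

Determining the block sizes for each eigenvalue:
  λ = -3: with am = 5 and gm = 3, the partition is not yet determined (e.g. several partitions of 5 into 3 parts exist). Let N = A − (-3)·I. Computing rank(N^1) = 2, rank(N^2) = 1, rank(N^3) = 0; the number of blocks of size ≥ j is rank(N^{j−1}) − rank(N^j), giving [3, 1, 1]. So we have 1 block(s) of size 3, 2 block(s) of size 1 → block sizes [3, 1, 1]

Assembling the blocks gives a Jordan form
J =
  [-3,  1,  0,  0,  0]
  [ 0, -3,  1,  0,  0]
  [ 0,  0, -3,  0,  0]
  [ 0,  0,  0, -3,  0]
  [ 0,  0,  0,  0, -3]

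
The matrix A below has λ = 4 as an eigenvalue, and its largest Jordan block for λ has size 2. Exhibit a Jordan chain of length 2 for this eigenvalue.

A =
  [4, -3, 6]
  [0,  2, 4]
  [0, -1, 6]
A Jordan chain for λ = 4 of length 2:
v_1 = (-3, -2, -1)ᵀ
v_2 = (0, 1, 0)ᵀ

Let N = A − (4)·I. We want v_2 with N^2 v_2 = 0 but N^1 v_2 ≠ 0; then v_{j-1} := N · v_j for j = 2, …, 2.

Pick v_2 = (0, 1, 0)ᵀ.
Then v_1 = N · v_2 = (-3, -2, -1)ᵀ.

Sanity check: (A − (4)·I) v_1 = (0, 0, 0)ᵀ = 0. ✓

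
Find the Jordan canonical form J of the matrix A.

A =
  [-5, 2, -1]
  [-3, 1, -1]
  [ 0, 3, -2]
J_3(-2)

The characteristic polynomial is
  det(x·I − A) = x^3 + 6*x^2 + 12*x + 8 = (x + 2)^3

Eigenvalues and multiplicities (the geometric multiplicity of λ is n − rank(A − λI), which equals the number of Jordan blocks for λ):
  λ = -2: algebraic multiplicity = 3, geometric multiplicity = 1

Determining the block sizes for each eigenvalue:
  λ = -2: one block (gm = 1), so the single block has size am = 3 → block sizes [3]

Assembling the blocks gives a Jordan form
J =
  [-2,  1,  0]
  [ 0, -2,  1]
  [ 0,  0, -2]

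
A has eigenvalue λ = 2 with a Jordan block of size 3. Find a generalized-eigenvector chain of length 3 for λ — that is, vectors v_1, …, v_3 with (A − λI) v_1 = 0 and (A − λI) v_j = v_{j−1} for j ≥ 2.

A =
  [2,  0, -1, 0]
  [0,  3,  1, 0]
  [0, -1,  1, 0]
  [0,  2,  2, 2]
A Jordan chain for λ = 2 of length 3:
v_1 = (1, 0, 0, 0)ᵀ
v_2 = (0, 1, -1, 2)ᵀ
v_3 = (0, 1, 0, 0)ᵀ

Let N = A − (2)·I. We want v_3 with N^3 v_3 = 0 but N^2 v_3 ≠ 0; then v_{j-1} := N · v_j for j = 3, …, 2.

Pick v_3 = (0, 1, 0, 0)ᵀ.
Then v_2 = N · v_3 = (0, 1, -1, 2)ᵀ.
Then v_1 = N · v_2 = (1, 0, 0, 0)ᵀ.

Sanity check: (A − (2)·I) v_1 = (0, 0, 0, 0)ᵀ = 0. ✓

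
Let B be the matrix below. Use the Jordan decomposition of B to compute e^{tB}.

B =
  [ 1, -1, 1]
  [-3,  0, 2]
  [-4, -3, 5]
e^{tB} =
  [-t*exp(2*t) + exp(2*t), -t*exp(2*t), t*exp(2*t)]
  [t^2*exp(2*t)/2 - 3*t*exp(2*t), t^2*exp(2*t)/2 - 2*t*exp(2*t) + exp(2*t), -t^2*exp(2*t)/2 + 2*t*exp(2*t)]
  [t^2*exp(2*t)/2 - 4*t*exp(2*t), t^2*exp(2*t)/2 - 3*t*exp(2*t), -t^2*exp(2*t)/2 + 3*t*exp(2*t) + exp(2*t)]

Strategy: write B = P · J · P⁻¹ where J is a Jordan canonical form, so e^{tB} = P · e^{tJ} · P⁻¹, and e^{tJ} can be computed block-by-block.

B has Jordan form
J =
  [2, 1, 0]
  [0, 2, 1]
  [0, 0, 2]
(up to reordering of blocks).

Per-block formulas:
  For a 3×3 Jordan block J_3(2): exp(t · J_3(2)) = e^(2t)·(I + t·N + (t^2/2)·N^2), where N is the 3×3 nilpotent shift.

After assembling e^{tJ} and conjugating by P, we get:

e^{tB} =
  [-t*exp(2*t) + exp(2*t), -t*exp(2*t), t*exp(2*t)]
  [t^2*exp(2*t)/2 - 3*t*exp(2*t), t^2*exp(2*t)/2 - 2*t*exp(2*t) + exp(2*t), -t^2*exp(2*t)/2 + 2*t*exp(2*t)]
  [t^2*exp(2*t)/2 - 4*t*exp(2*t), t^2*exp(2*t)/2 - 3*t*exp(2*t), -t^2*exp(2*t)/2 + 3*t*exp(2*t) + exp(2*t)]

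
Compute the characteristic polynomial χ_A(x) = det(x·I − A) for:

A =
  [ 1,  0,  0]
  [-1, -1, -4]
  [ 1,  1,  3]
x^3 - 3*x^2 + 3*x - 1

Expanding det(x·I − A) (e.g. by cofactor expansion or by noting that A is similar to its Jordan form J, which has the same characteristic polynomial as A) gives
  χ_A(x) = x^3 - 3*x^2 + 3*x - 1
which factors as (x - 1)^3. The eigenvalues (with algebraic multiplicities) are λ = 1 with multiplicity 3.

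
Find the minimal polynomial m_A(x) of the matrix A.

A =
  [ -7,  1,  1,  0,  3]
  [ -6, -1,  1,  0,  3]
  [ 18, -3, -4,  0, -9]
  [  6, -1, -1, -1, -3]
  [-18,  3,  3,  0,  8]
x^3 + 3*x^2 + 3*x + 1

The characteristic polynomial is χ_A(x) = (x + 1)^5, so the eigenvalues are known. The minimal polynomial is
  m_A(x) = Π_λ (x − λ)^{k_λ}
where k_λ is the size of the *largest* Jordan block for λ (equivalently, the smallest k with (A − λI)^k v = 0 for every generalised eigenvector v of λ).

  λ = -1: largest Jordan block has size 3, contributing (x + 1)^3

So m_A(x) = (x + 1)^3 = x^3 + 3*x^2 + 3*x + 1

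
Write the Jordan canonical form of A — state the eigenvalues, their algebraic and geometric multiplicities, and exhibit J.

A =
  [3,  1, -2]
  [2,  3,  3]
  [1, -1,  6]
J_3(4)

The characteristic polynomial is
  det(x·I − A) = x^3 - 12*x^2 + 48*x - 64 = (x - 4)^3

Eigenvalues and multiplicities (the geometric multiplicity of λ is n − rank(A − λI), which equals the number of Jordan blocks for λ):
  λ = 4: algebraic multiplicity = 3, geometric multiplicity = 1

Determining the block sizes for each eigenvalue:
  λ = 4: one block (gm = 1), so the single block has size am = 3 → block sizes [3]

Assembling the blocks gives a Jordan form
J =
  [4, 1, 0]
  [0, 4, 1]
  [0, 0, 4]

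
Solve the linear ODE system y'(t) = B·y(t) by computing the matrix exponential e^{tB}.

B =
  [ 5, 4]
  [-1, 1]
e^{tB} =
  [2*t*exp(3*t) + exp(3*t), 4*t*exp(3*t)]
  [-t*exp(3*t), -2*t*exp(3*t) + exp(3*t)]

Strategy: write B = P · J · P⁻¹ where J is a Jordan canonical form, so e^{tB} = P · e^{tJ} · P⁻¹, and e^{tJ} can be computed block-by-block.

B has Jordan form
J =
  [3, 1]
  [0, 3]
(up to reordering of blocks).

Per-block formulas:
  For a 2×2 Jordan block J_2(3): exp(t · J_2(3)) = e^(3t)·(I + t·N), where N is the 2×2 nilpotent shift.

After assembling e^{tJ} and conjugating by P, we get:

e^{tB} =
  [2*t*exp(3*t) + exp(3*t), 4*t*exp(3*t)]
  [-t*exp(3*t), -2*t*exp(3*t) + exp(3*t)]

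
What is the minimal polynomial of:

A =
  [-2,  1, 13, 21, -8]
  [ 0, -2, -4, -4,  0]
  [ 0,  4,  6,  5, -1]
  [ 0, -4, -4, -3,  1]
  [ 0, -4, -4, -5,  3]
x^4 - 8*x^2 + 16

The characteristic polynomial is χ_A(x) = (x - 2)^3*(x + 2)^2, so the eigenvalues are known. The minimal polynomial is
  m_A(x) = Π_λ (x − λ)^{k_λ}
where k_λ is the size of the *largest* Jordan block for λ (equivalently, the smallest k with (A − λI)^k v = 0 for every generalised eigenvector v of λ).

  λ = -2: largest Jordan block has size 2, contributing (x + 2)^2
  λ = 2: largest Jordan block has size 2, contributing (x − 2)^2

So m_A(x) = (x - 2)^2*(x + 2)^2 = x^4 - 8*x^2 + 16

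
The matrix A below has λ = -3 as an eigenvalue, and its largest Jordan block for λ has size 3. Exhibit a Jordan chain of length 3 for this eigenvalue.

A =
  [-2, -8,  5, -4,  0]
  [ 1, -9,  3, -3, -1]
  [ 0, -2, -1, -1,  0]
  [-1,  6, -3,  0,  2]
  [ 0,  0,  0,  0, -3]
A Jordan chain for λ = -3 of length 3:
v_1 = (-3, -2, -1, 2, 0)ᵀ
v_2 = (1, 1, 0, -1, 0)ᵀ
v_3 = (1, 0, 0, 0, 0)ᵀ

Let N = A − (-3)·I. We want v_3 with N^3 v_3 = 0 but N^2 v_3 ≠ 0; then v_{j-1} := N · v_j for j = 3, …, 2.

Pick v_3 = (1, 0, 0, 0, 0)ᵀ.
Then v_2 = N · v_3 = (1, 1, 0, -1, 0)ᵀ.
Then v_1 = N · v_2 = (-3, -2, -1, 2, 0)ᵀ.

Sanity check: (A − (-3)·I) v_1 = (0, 0, 0, 0, 0)ᵀ = 0. ✓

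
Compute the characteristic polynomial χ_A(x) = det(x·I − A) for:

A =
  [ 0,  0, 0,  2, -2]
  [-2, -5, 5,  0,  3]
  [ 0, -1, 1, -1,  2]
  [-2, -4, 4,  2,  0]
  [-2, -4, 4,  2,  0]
x^5 + 2*x^4

Expanding det(x·I − A) (e.g. by cofactor expansion or by noting that A is similar to its Jordan form J, which has the same characteristic polynomial as A) gives
  χ_A(x) = x^5 + 2*x^4
which factors as x^4*(x + 2). The eigenvalues (with algebraic multiplicities) are λ = -2 with multiplicity 1, λ = 0 with multiplicity 4.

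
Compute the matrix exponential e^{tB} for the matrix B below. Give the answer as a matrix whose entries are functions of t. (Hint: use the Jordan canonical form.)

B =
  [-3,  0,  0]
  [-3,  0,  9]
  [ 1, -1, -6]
e^{tB} =
  [exp(-3*t), 0, 0]
  [-3*t*exp(-3*t), 3*t*exp(-3*t) + exp(-3*t), 9*t*exp(-3*t)]
  [t*exp(-3*t), -t*exp(-3*t), -3*t*exp(-3*t) + exp(-3*t)]

Strategy: write B = P · J · P⁻¹ where J is a Jordan canonical form, so e^{tB} = P · e^{tJ} · P⁻¹, and e^{tJ} can be computed block-by-block.

B has Jordan form
J =
  [-3,  1,  0]
  [ 0, -3,  0]
  [ 0,  0, -3]
(up to reordering of blocks).

Per-block formulas:
  For a 2×2 Jordan block J_2(-3): exp(t · J_2(-3)) = e^(-3t)·(I + t·N), where N is the 2×2 nilpotent shift.
  For a 1×1 block at λ = -3: exp(t · [-3]) = [e^(-3t)].

After assembling e^{tJ} and conjugating by P, we get:

e^{tB} =
  [exp(-3*t), 0, 0]
  [-3*t*exp(-3*t), 3*t*exp(-3*t) + exp(-3*t), 9*t*exp(-3*t)]
  [t*exp(-3*t), -t*exp(-3*t), -3*t*exp(-3*t) + exp(-3*t)]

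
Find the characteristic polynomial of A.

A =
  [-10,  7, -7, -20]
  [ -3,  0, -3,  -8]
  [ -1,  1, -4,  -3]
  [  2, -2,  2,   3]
x^4 + 11*x^3 + 45*x^2 + 81*x + 54

Expanding det(x·I − A) (e.g. by cofactor expansion or by noting that A is similar to its Jordan form J, which has the same characteristic polynomial as A) gives
  χ_A(x) = x^4 + 11*x^3 + 45*x^2 + 81*x + 54
which factors as (x + 2)*(x + 3)^3. The eigenvalues (with algebraic multiplicities) are λ = -3 with multiplicity 3, λ = -2 with multiplicity 1.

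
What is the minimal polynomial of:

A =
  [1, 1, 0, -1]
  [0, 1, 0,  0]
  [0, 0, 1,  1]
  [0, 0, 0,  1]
x^2 - 2*x + 1

The characteristic polynomial is χ_A(x) = (x - 1)^4, so the eigenvalues are known. The minimal polynomial is
  m_A(x) = Π_λ (x − λ)^{k_λ}
where k_λ is the size of the *largest* Jordan block for λ (equivalently, the smallest k with (A − λI)^k v = 0 for every generalised eigenvector v of λ).

  λ = 1: largest Jordan block has size 2, contributing (x − 1)^2

So m_A(x) = (x - 1)^2 = x^2 - 2*x + 1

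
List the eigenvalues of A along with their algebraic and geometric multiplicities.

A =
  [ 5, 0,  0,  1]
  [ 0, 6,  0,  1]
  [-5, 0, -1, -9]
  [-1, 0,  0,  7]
λ = -1: alg = 1, geom = 1; λ = 6: alg = 3, geom = 1

Step 1 — factor the characteristic polynomial to read off the algebraic multiplicities:
  χ_A(x) = (x - 6)^3*(x + 1)

Step 2 — compute geometric multiplicities via the rank-nullity identity g(λ) = n − rank(A − λI):
  rank(A − (-1)·I) = 3, so dim ker(A − (-1)·I) = n − 3 = 1
  rank(A − (6)·I) = 3, so dim ker(A − (6)·I) = n − 3 = 1

Summary:
  λ = -1: algebraic multiplicity = 1, geometric multiplicity = 1
  λ = 6: algebraic multiplicity = 3, geometric multiplicity = 1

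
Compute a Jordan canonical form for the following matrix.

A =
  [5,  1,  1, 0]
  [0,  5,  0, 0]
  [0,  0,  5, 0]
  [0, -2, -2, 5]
J_2(5) ⊕ J_1(5) ⊕ J_1(5)

The characteristic polynomial is
  det(x·I − A) = x^4 - 20*x^3 + 150*x^2 - 500*x + 625 = (x - 5)^4

Eigenvalues and multiplicities (the geometric multiplicity of λ is n − rank(A − λI), which equals the number of Jordan blocks for λ):
  λ = 5: algebraic multiplicity = 4, geometric multiplicity = 3

Determining the block sizes for each eigenvalue:
  λ = 5: 3 blocks summing to 4 forces exactly one block of size 2 and the rest size 1 → block sizes [2, 1, 1]

Assembling the blocks gives a Jordan form
J =
  [5, 1, 0, 0]
  [0, 5, 0, 0]
  [0, 0, 5, 0]
  [0, 0, 0, 5]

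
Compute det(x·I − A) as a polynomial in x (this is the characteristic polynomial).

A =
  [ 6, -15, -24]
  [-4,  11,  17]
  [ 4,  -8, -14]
x^3 - 3*x^2

Expanding det(x·I − A) (e.g. by cofactor expansion or by noting that A is similar to its Jordan form J, which has the same characteristic polynomial as A) gives
  χ_A(x) = x^3 - 3*x^2
which factors as x^2*(x - 3). The eigenvalues (with algebraic multiplicities) are λ = 0 with multiplicity 2, λ = 3 with multiplicity 1.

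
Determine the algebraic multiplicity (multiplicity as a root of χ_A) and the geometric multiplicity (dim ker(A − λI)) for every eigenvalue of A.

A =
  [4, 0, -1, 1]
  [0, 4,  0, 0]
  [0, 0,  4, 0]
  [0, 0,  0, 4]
λ = 4: alg = 4, geom = 3

Step 1 — factor the characteristic polynomial to read off the algebraic multiplicities:
  χ_A(x) = (x - 4)^4

Step 2 — compute geometric multiplicities via the rank-nullity identity g(λ) = n − rank(A − λI):
  rank(A − (4)·I) = 1, so dim ker(A − (4)·I) = n − 1 = 3

Summary:
  λ = 4: algebraic multiplicity = 4, geometric multiplicity = 3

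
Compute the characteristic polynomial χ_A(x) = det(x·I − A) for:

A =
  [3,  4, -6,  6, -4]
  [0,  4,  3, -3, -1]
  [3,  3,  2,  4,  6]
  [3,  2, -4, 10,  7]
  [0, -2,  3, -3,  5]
x^5 - 24*x^4 + 225*x^3 - 1026*x^2 + 2268*x - 1944

Expanding det(x·I − A) (e.g. by cofactor expansion or by noting that A is similar to its Jordan form J, which has the same characteristic polynomial as A) gives
  χ_A(x) = x^5 - 24*x^4 + 225*x^3 - 1026*x^2 + 2268*x - 1944
which factors as (x - 6)^3*(x - 3)^2. The eigenvalues (with algebraic multiplicities) are λ = 3 with multiplicity 2, λ = 6 with multiplicity 3.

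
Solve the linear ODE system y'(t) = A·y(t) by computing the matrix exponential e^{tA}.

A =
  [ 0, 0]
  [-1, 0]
e^{tA} =
  [1, 0]
  [-t, 1]

Strategy: write A = P · J · P⁻¹ where J is a Jordan canonical form, so e^{tA} = P · e^{tJ} · P⁻¹, and e^{tJ} can be computed block-by-block.

A has Jordan form
J =
  [0, 1]
  [0, 0]
(up to reordering of blocks).

Per-block formulas:
  For a 2×2 Jordan block J_2(0): exp(t · J_2(0)) = e^(0t)·(I + t·N), where N is the 2×2 nilpotent shift.

After assembling e^{tJ} and conjugating by P, we get:

e^{tA} =
  [1, 0]
  [-t, 1]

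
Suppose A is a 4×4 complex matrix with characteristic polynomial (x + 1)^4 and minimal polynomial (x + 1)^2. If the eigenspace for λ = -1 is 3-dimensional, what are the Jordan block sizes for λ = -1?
Block sizes for λ = -1: [2, 1, 1]

Step 1 — from the characteristic polynomial, algebraic multiplicity of λ = -1 is 4. From dim ker(A − (-1)·I) = 3, there are exactly 3 Jordan blocks for λ = -1.
Step 2 — from the minimal polynomial, the factor (x + 1)^2 tells us the largest block for λ = -1 has size 2.
Step 3 — with total size 4, 3 blocks, and largest block 2, the block sizes (in nonincreasing order) are [2, 1, 1].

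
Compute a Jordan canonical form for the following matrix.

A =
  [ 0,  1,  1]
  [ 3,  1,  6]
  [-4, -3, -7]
J_3(-2)

The characteristic polynomial is
  det(x·I − A) = x^3 + 6*x^2 + 12*x + 8 = (x + 2)^3

Eigenvalues and multiplicities (the geometric multiplicity of λ is n − rank(A − λI), which equals the number of Jordan blocks for λ):
  λ = -2: algebraic multiplicity = 3, geometric multiplicity = 1

Determining the block sizes for each eigenvalue:
  λ = -2: one block (gm = 1), so the single block has size am = 3 → block sizes [3]

Assembling the blocks gives a Jordan form
J =
  [-2,  1,  0]
  [ 0, -2,  1]
  [ 0,  0, -2]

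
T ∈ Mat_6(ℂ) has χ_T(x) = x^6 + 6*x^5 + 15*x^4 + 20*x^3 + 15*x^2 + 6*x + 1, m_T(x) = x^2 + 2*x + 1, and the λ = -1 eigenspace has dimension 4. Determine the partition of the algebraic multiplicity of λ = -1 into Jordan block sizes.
Block sizes for λ = -1: [2, 2, 1, 1]

Step 1 — from the characteristic polynomial, algebraic multiplicity of λ = -1 is 6. From dim ker(T − (-1)·I) = 4, there are exactly 4 Jordan blocks for λ = -1.
Step 2 — from the minimal polynomial, the factor (x + 1)^2 tells us the largest block for λ = -1 has size 2.
Step 3 — with total size 6, 4 blocks, and largest block 2, the block sizes (in nonincreasing order) are [2, 2, 1, 1].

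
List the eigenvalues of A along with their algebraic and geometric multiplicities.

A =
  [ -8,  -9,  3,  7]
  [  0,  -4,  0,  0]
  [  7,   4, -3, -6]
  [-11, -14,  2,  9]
λ = -4: alg = 2, geom = 1; λ = 1: alg = 2, geom = 1

Step 1 — factor the characteristic polynomial to read off the algebraic multiplicities:
  χ_A(x) = (x - 1)^2*(x + 4)^2

Step 2 — compute geometric multiplicities via the rank-nullity identity g(λ) = n − rank(A − λI):
  rank(A − (-4)·I) = 3, so dim ker(A − (-4)·I) = n − 3 = 1
  rank(A − (1)·I) = 3, so dim ker(A − (1)·I) = n − 3 = 1

Summary:
  λ = -4: algebraic multiplicity = 2, geometric multiplicity = 1
  λ = 1: algebraic multiplicity = 2, geometric multiplicity = 1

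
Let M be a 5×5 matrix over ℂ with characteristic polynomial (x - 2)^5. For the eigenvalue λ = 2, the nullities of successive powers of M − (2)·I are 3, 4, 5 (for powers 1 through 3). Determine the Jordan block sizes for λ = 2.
Block sizes for λ = 2: [3, 1, 1]

From the dimensions of kernels of powers, the number of Jordan blocks of size at least j is d_j − d_{j−1} where d_j = dim ker(N^j) (with d_0 = 0). Computing the differences gives [3, 1, 1].
The number of blocks of size exactly k is (#blocks of size ≥ k) − (#blocks of size ≥ k + 1), so the partition is: 2 block(s) of size 1, 1 block(s) of size 3.
In nonincreasing order the block sizes are [3, 1, 1].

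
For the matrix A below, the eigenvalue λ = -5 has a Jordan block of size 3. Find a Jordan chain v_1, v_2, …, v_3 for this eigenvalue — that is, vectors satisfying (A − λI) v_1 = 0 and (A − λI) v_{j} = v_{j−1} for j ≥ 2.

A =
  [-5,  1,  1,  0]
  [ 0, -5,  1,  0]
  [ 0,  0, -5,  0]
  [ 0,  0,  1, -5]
A Jordan chain for λ = -5 of length 3:
v_1 = (1, 0, 0, 0)ᵀ
v_2 = (1, 1, 0, 1)ᵀ
v_3 = (0, 0, 1, 0)ᵀ

Let N = A − (-5)·I. We want v_3 with N^3 v_3 = 0 but N^2 v_3 ≠ 0; then v_{j-1} := N · v_j for j = 3, …, 2.

Pick v_3 = (0, 0, 1, 0)ᵀ.
Then v_2 = N · v_3 = (1, 1, 0, 1)ᵀ.
Then v_1 = N · v_2 = (1, 0, 0, 0)ᵀ.

Sanity check: (A − (-5)·I) v_1 = (0, 0, 0, 0)ᵀ = 0. ✓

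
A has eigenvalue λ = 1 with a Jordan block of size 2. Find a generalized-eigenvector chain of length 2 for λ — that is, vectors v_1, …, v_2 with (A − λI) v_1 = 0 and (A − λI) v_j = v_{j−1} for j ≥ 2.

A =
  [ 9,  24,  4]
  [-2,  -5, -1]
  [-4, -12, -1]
A Jordan chain for λ = 1 of length 2:
v_1 = (8, -2, -4)ᵀ
v_2 = (1, 0, 0)ᵀ

Let N = A − (1)·I. We want v_2 with N^2 v_2 = 0 but N^1 v_2 ≠ 0; then v_{j-1} := N · v_j for j = 2, …, 2.

Pick v_2 = (1, 0, 0)ᵀ.
Then v_1 = N · v_2 = (8, -2, -4)ᵀ.

Sanity check: (A − (1)·I) v_1 = (0, 0, 0)ᵀ = 0. ✓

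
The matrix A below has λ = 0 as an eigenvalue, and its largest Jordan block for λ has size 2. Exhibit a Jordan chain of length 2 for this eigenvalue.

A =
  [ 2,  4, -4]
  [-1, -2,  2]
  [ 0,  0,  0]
A Jordan chain for λ = 0 of length 2:
v_1 = (2, -1, 0)ᵀ
v_2 = (1, 0, 0)ᵀ

Let N = A − (0)·I. We want v_2 with N^2 v_2 = 0 but N^1 v_2 ≠ 0; then v_{j-1} := N · v_j for j = 2, …, 2.

Pick v_2 = (1, 0, 0)ᵀ.
Then v_1 = N · v_2 = (2, -1, 0)ᵀ.

Sanity check: (A − (0)·I) v_1 = (0, 0, 0)ᵀ = 0. ✓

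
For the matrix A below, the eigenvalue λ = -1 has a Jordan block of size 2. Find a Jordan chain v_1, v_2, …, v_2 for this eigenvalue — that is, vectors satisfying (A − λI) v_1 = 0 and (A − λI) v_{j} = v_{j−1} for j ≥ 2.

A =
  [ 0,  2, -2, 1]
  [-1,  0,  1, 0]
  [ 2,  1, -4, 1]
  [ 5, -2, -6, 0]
A Jordan chain for λ = -1 of length 2:
v_1 = (1, -1, 2, 5)ᵀ
v_2 = (1, 0, 0, 0)ᵀ

Let N = A − (-1)·I. We want v_2 with N^2 v_2 = 0 but N^1 v_2 ≠ 0; then v_{j-1} := N · v_j for j = 2, …, 2.

Pick v_2 = (1, 0, 0, 0)ᵀ.
Then v_1 = N · v_2 = (1, -1, 2, 5)ᵀ.

Sanity check: (A − (-1)·I) v_1 = (0, 0, 0, 0)ᵀ = 0. ✓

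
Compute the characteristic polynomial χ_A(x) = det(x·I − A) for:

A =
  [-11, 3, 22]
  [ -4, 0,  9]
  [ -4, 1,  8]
x^3 + 3*x^2 + 3*x + 1

Expanding det(x·I − A) (e.g. by cofactor expansion or by noting that A is similar to its Jordan form J, which has the same characteristic polynomial as A) gives
  χ_A(x) = x^3 + 3*x^2 + 3*x + 1
which factors as (x + 1)^3. The eigenvalues (with algebraic multiplicities) are λ = -1 with multiplicity 3.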